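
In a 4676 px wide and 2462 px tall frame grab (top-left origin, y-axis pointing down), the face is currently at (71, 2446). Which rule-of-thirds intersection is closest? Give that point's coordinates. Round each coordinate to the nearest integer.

Third lines: x ∈ {1559, 3117}, y ∈ {821, 1641}.
71 is closer to x = 1559; 2446 is closer to y = 1641.
So the nearest intersection is the lower-left power point.

x = 1559 px, y = 1641 px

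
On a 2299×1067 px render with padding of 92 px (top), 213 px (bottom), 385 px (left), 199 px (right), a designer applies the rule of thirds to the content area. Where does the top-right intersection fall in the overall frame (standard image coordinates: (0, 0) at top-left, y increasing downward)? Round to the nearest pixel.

(1528, 346)

Content width = 2299 − 385 − 199 = 1715 px; content height = 1067 − 92 − 213 = 762 px.
Top-right is two-thirds across and one-third down within the content area.
x = 385 + 2 × 1715/3 = 385 + 1143.33 ≈ 1528
y = 92 + 1 × 762/3 = 92 + 254.00 ≈ 346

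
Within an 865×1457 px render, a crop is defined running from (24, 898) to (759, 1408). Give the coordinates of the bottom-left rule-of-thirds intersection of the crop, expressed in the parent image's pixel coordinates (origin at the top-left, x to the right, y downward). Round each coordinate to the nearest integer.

(269, 1238)

Crop width = 759 − 24 = 735 px; one third is 245.00 px.
Crop height = 1408 − 898 = 510 px; one third is 170.00 px.
The bottom-left point is one-third across and two-thirds down within the crop:
x = 24 + 1 × 245.00 ≈ 269; y = 898 + 2 × 170.00 ≈ 1238.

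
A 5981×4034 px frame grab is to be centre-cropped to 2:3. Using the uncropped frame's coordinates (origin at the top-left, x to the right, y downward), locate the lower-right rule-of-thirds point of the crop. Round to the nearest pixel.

x = 3439 px, y = 2689 px

5981/4034 > 2/3, so the 2:3 crop keeps the full height 4034 and trims width to 4034 × 2/3 = 2689.33 px.
Left offset = (5981 − 2689.33)/2 = 1645.83 px; top offset = 0.
Lower-right is two-thirds across and two-thirds down within the crop:
x = 1645.83 + 2 × 2689.33/3 ≈ 3439; y = 0.00 + 2 × 4034.00/3 ≈ 2689.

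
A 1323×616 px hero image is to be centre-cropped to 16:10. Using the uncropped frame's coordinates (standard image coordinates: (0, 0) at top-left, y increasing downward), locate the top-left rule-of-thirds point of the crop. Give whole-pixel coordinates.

1323/616 > 16/10, so the 16:10 crop keeps the full height 616 and trims width to 616 × 16/10 = 985.60 px.
Left offset = (1323 − 985.60)/2 = 168.70 px; top offset = 0.
Top-left is one-third across and one-third down within the crop:
x = 168.70 + 1 × 985.60/3 ≈ 497; y = 0.00 + 1 × 616.00/3 ≈ 205.

x = 497 px, y = 205 px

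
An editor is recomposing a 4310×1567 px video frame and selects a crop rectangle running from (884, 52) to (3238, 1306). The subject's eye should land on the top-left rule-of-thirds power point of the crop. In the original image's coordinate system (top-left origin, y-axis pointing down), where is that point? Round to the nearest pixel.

(1669, 470)

Crop width = 3238 − 884 = 2354 px; one third is 784.67 px.
Crop height = 1306 − 52 = 1254 px; one third is 418.00 px.
The top-left point is one-third across and one-third down within the crop:
x = 884 + 1 × 784.67 ≈ 1669; y = 52 + 1 × 418.00 ≈ 470.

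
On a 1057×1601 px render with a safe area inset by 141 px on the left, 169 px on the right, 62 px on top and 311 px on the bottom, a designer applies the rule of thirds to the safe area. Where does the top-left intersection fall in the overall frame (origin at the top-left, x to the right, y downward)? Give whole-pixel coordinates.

x = 390 px, y = 471 px

Content width = 1057 − 141 − 169 = 747 px; content height = 1601 − 62 − 311 = 1228 px.
Top-left is one-third across and one-third down within the safe area.
x = 141 + 1 × 747/3 = 141 + 249.00 ≈ 390
y = 62 + 1 × 1228/3 = 62 + 409.33 ≈ 471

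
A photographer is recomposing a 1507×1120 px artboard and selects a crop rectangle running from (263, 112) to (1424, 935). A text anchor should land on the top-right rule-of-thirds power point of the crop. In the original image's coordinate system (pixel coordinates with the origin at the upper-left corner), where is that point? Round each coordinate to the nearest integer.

(1037, 386)

Crop width = 1424 − 263 = 1161 px; one third is 387.00 px.
Crop height = 935 − 112 = 823 px; one third is 274.33 px.
The top-right point is two-thirds across and one-third down within the crop:
x = 263 + 2 × 387.00 ≈ 1037; y = 112 + 1 × 274.33 ≈ 386.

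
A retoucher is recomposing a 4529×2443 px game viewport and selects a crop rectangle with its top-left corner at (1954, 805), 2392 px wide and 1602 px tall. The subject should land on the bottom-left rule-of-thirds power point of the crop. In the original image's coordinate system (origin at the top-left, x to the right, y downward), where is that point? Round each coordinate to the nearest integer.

One third of the crop width 2392 is 797.33 px.
One third of the crop height 1602 is 534.00 px.
The bottom-left point is one-third across and two-thirds down within the crop:
x = 1954 + 1 × 797.33 ≈ 2751; y = 805 + 2 × 534.00 ≈ 1873.

x = 2751 px, y = 1873 px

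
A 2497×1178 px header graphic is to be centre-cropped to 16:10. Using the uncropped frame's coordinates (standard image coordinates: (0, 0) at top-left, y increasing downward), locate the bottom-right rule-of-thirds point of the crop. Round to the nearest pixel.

2497/1178 > 16/10, so the 16:10 crop keeps the full height 1178 and trims width to 1178 × 16/10 = 1884.80 px.
Left offset = (2497 − 1884.80)/2 = 306.10 px; top offset = 0.
Bottom-right is two-thirds across and two-thirds down within the crop:
x = 306.10 + 2 × 1884.80/3 ≈ 1563; y = 0.00 + 2 × 1178.00/3 ≈ 785.

x = 1563 px, y = 785 px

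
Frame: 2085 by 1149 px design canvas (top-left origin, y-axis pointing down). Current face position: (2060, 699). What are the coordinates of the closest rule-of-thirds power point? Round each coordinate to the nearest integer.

x = 1390 px, y = 766 px

Third lines: x ∈ {695, 1390}, y ∈ {383, 766}.
2060 is closer to x = 1390; 699 is closer to y = 766.
So the nearest intersection is the lower-right power point.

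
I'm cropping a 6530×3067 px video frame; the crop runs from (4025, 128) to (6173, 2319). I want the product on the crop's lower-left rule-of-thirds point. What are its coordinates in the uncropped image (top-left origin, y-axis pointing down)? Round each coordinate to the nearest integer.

Crop width = 6173 − 4025 = 2148 px; one third is 716.00 px.
Crop height = 2319 − 128 = 2191 px; one third is 730.33 px.
The lower-left point is one-third across and two-thirds down within the crop:
x = 4025 + 1 × 716.00 ≈ 4741; y = 128 + 2 × 730.33 ≈ 1589.

x = 4741 px, y = 1589 px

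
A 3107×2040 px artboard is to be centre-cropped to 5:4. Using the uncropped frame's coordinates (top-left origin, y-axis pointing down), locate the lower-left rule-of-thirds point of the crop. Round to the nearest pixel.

3107/2040 > 5/4, so the 5:4 crop keeps the full height 2040 and trims width to 2040 × 5/4 = 2550.00 px.
Left offset = (3107 − 2550.00)/2 = 278.50 px; top offset = 0.
Lower-left is one-third across and two-thirds down within the crop:
x = 278.50 + 1 × 2550.00/3 ≈ 1129; y = 0.00 + 2 × 2040.00/3 ≈ 1360.

(1129, 1360)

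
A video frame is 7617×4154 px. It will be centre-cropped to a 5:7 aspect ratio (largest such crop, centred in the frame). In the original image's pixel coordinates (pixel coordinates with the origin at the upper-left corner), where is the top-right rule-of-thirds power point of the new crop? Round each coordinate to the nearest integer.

7617/4154 > 5/7, so the 5:7 crop keeps the full height 4154 and trims width to 4154 × 5/7 = 2967.14 px.
Left offset = (7617 − 2967.14)/2 = 2324.93 px; top offset = 0.
Top-right is two-thirds across and one-third down within the crop:
x = 2324.93 + 2 × 2967.14/3 ≈ 4303; y = 0.00 + 1 × 4154.00/3 ≈ 1385.

x = 4303 px, y = 1385 px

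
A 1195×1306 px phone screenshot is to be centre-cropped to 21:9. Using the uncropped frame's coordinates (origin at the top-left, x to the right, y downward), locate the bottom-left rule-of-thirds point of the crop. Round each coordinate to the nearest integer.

x = 398 px, y = 738 px

1195/1306 < 21/9, so the 21:9 crop keeps the full width 1195 and trims height to 1195 × 9/21 = 512.14 px.
Top offset = (1306 − 512.14)/2 = 396.93 px; left offset = 0.
Bottom-left is one-third across and two-thirds down within the crop:
x = 0.00 + 1 × 1195.00/3 ≈ 398; y = 396.93 + 2 × 512.14/3 ≈ 738.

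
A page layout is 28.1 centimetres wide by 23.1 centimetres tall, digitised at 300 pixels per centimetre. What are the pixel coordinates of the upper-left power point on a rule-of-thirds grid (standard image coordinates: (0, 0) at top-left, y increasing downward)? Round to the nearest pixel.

In pixels the canvas is 28.1 × 300 = 8430 wide and 23.1 × 300 = 6930 tall.
The upper-left point is one-third across and one-third down:
x = 1 × 8430/3 ≈ 2810; y = 1 × 6930/3 ≈ 2310.

(2810, 2310)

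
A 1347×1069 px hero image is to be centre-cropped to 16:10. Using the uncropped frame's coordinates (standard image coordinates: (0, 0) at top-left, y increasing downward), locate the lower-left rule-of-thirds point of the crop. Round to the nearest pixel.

x = 449 px, y = 675 px

1347/1069 < 16/10, so the 16:10 crop keeps the full width 1347 and trims height to 1347 × 10/16 = 841.88 px.
Top offset = (1069 − 841.88)/2 = 113.56 px; left offset = 0.
Lower-left is one-third across and two-thirds down within the crop:
x = 0.00 + 1 × 1347.00/3 ≈ 449; y = 113.56 + 2 × 841.88/3 ≈ 675.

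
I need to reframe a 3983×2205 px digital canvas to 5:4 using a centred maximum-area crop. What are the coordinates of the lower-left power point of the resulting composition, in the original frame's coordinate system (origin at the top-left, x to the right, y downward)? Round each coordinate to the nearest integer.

3983/2205 > 5/4, so the 5:4 crop keeps the full height 2205 and trims width to 2205 × 5/4 = 2756.25 px.
Left offset = (3983 − 2756.25)/2 = 613.38 px; top offset = 0.
Lower-left is one-third across and two-thirds down within the crop:
x = 613.38 + 1 × 2756.25/3 ≈ 1532; y = 0.00 + 2 × 2205.00/3 ≈ 1470.

x = 1532 px, y = 1470 px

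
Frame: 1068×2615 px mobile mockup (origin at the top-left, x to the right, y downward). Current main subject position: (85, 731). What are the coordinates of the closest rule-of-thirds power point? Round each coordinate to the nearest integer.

(356, 872)

Third lines: x ∈ {356, 712}, y ∈ {872, 1743}.
85 is closer to x = 356; 731 is closer to y = 872.
So the nearest intersection is the upper-left power point.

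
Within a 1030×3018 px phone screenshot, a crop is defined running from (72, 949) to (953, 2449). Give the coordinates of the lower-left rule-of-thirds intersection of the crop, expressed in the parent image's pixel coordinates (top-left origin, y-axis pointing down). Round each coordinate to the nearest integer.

x = 366 px, y = 1949 px

Crop width = 953 − 72 = 881 px; one third is 293.67 px.
Crop height = 2449 − 949 = 1500 px; one third is 500.00 px.
The lower-left point is one-third across and two-thirds down within the crop:
x = 72 + 1 × 293.67 ≈ 366; y = 949 + 2 × 500.00 ≈ 1949.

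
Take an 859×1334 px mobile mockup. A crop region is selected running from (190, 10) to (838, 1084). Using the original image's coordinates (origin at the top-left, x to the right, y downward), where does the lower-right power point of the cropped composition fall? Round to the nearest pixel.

x = 622 px, y = 726 px

Crop width = 838 − 190 = 648 px; one third is 216.00 px.
Crop height = 1084 − 10 = 1074 px; one third is 358.00 px.
The lower-right point is two-thirds across and two-thirds down within the crop:
x = 190 + 2 × 216.00 ≈ 622; y = 10 + 2 × 358.00 ≈ 726.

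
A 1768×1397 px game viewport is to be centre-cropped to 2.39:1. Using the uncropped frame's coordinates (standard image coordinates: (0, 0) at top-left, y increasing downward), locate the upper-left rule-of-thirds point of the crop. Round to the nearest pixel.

(589, 575)

1768/1397 < 2.39/1, so the 2.39:1 crop keeps the full width 1768 and trims height to 1768 × 1/2.39 = 739.75 px.
Top offset = (1397 − 739.75)/2 = 328.63 px; left offset = 0.
Upper-left is one-third across and one-third down within the crop:
x = 0.00 + 1 × 1768.00/3 ≈ 589; y = 328.63 + 1 × 739.75/3 ≈ 575.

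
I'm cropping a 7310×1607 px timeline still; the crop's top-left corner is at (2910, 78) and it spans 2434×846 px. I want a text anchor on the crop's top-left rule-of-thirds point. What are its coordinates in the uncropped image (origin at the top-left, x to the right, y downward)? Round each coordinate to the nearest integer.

(3721, 360)

One third of the crop width 2434 is 811.33 px.
One third of the crop height 846 is 282.00 px.
The top-left point is one-third across and one-third down within the crop:
x = 2910 + 1 × 811.33 ≈ 3721; y = 78 + 1 × 282.00 ≈ 360.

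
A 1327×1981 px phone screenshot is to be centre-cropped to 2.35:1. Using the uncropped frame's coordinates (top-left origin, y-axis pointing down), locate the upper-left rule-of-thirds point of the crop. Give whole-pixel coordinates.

(442, 896)

1327/1981 < 2.35/1, so the 2.35:1 crop keeps the full width 1327 and trims height to 1327 × 1/2.35 = 564.68 px.
Top offset = (1981 − 564.68)/2 = 708.16 px; left offset = 0.
Upper-left is one-third across and one-third down within the crop:
x = 0.00 + 1 × 1327.00/3 ≈ 442; y = 708.16 + 1 × 564.68/3 ≈ 896.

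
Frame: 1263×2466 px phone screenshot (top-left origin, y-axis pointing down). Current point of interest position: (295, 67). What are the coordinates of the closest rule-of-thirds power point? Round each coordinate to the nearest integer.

Third lines: x ∈ {421, 842}, y ∈ {822, 1644}.
295 is closer to x = 421; 67 is closer to y = 822.
So the nearest intersection is the upper-left power point.

(421, 822)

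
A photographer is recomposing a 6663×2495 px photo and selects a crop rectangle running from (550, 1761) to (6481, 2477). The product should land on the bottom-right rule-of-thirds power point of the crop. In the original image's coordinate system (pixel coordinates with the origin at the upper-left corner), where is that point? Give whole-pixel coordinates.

(4504, 2238)

Crop width = 6481 − 550 = 5931 px; one third is 1977.00 px.
Crop height = 2477 − 1761 = 716 px; one third is 238.67 px.
The bottom-right point is two-thirds across and two-thirds down within the crop:
x = 550 + 2 × 1977.00 ≈ 4504; y = 1761 + 2 × 238.67 ≈ 2238.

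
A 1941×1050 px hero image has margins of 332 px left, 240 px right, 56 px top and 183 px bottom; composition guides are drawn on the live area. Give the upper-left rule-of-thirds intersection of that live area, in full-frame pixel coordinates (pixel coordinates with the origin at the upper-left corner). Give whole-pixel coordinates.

Content width = 1941 − 332 − 240 = 1369 px; content height = 1050 − 56 − 183 = 811 px.
Upper-left is one-third across and one-third down within the live area.
x = 332 + 1 × 1369/3 = 332 + 456.33 ≈ 788
y = 56 + 1 × 811/3 = 56 + 270.33 ≈ 326

x = 788 px, y = 326 px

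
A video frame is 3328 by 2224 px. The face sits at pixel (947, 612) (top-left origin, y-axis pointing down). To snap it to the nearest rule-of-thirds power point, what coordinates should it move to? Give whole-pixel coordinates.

Third lines: x ∈ {1109, 2219}, y ∈ {741, 1483}.
947 is closer to x = 1109; 612 is closer to y = 741.
So the nearest intersection is the upper-left power point.

(1109, 741)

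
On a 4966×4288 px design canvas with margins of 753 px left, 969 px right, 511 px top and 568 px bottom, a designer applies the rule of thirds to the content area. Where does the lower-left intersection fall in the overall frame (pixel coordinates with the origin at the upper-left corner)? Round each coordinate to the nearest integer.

x = 1834 px, y = 2650 px

Content width = 4966 − 753 − 969 = 3244 px; content height = 4288 − 511 − 568 = 3209 px.
Lower-left is one-third across and two-thirds down within the content area.
x = 753 + 1 × 3244/3 = 753 + 1081.33 ≈ 1834
y = 511 + 2 × 3209/3 = 511 + 2139.33 ≈ 2650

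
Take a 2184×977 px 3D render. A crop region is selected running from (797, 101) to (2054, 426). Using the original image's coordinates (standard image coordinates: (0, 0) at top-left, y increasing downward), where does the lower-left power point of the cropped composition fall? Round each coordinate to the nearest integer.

Crop width = 2054 − 797 = 1257 px; one third is 419.00 px.
Crop height = 426 − 101 = 325 px; one third is 108.33 px.
The lower-left point is one-third across and two-thirds down within the crop:
x = 797 + 1 × 419.00 ≈ 1216; y = 101 + 2 × 108.33 ≈ 318.

(1216, 318)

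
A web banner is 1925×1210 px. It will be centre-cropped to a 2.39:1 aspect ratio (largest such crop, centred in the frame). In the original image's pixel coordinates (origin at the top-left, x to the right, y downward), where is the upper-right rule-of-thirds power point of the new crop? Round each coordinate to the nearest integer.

1925/1210 < 2.39/1, so the 2.39:1 crop keeps the full width 1925 and trims height to 1925 × 1/2.39 = 805.44 px.
Top offset = (1210 − 805.44)/2 = 202.28 px; left offset = 0.
Upper-right is two-thirds across and one-third down within the crop:
x = 0.00 + 2 × 1925.00/3 ≈ 1283; y = 202.28 + 1 × 805.44/3 ≈ 471.

x = 1283 px, y = 471 px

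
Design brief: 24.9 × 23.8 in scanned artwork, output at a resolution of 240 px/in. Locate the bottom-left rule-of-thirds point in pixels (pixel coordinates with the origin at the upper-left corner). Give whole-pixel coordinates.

(1992, 3808)

In pixels the canvas is 24.9 × 240 = 5976 wide and 23.8 × 240 = 5712 tall.
The bottom-left point is one-third across and two-thirds down:
x = 1 × 5976/3 ≈ 1992; y = 2 × 5712/3 ≈ 3808.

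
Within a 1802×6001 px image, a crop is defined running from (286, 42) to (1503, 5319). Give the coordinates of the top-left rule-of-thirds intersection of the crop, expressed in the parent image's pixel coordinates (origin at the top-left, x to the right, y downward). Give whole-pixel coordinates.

Crop width = 1503 − 286 = 1217 px; one third is 405.67 px.
Crop height = 5319 − 42 = 5277 px; one third is 1759.00 px.
The top-left point is one-third across and one-third down within the crop:
x = 286 + 1 × 405.67 ≈ 692; y = 42 + 1 × 1759.00 ≈ 1801.

(692, 1801)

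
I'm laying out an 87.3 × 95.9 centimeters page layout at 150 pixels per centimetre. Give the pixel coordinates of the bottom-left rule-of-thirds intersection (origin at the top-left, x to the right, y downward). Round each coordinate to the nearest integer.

In pixels the canvas is 87.3 × 150 = 13095 wide and 95.9 × 150 = 14385 tall.
The bottom-left point is one-third across and two-thirds down:
x = 1 × 13095/3 ≈ 4365; y = 2 × 14385/3 ≈ 9590.

(4365, 9590)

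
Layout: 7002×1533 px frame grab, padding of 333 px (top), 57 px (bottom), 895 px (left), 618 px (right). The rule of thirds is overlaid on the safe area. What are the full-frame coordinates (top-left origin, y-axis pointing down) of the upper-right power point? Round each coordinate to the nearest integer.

Content width = 7002 − 895 − 618 = 5489 px; content height = 1533 − 333 − 57 = 1143 px.
Upper-right is two-thirds across and one-third down within the safe area.
x = 895 + 2 × 5489/3 = 895 + 3659.33 ≈ 4554
y = 333 + 1 × 1143/3 = 333 + 381.00 ≈ 714

(4554, 714)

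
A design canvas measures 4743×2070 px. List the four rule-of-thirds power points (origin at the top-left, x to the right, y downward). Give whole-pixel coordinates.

(1581, 690), (3162, 690), (1581, 1380), (3162, 1380)

One third of 4743 is 1581; one third of 2070 is 690.
Vertical third lines at x = 1581 and x = 3162; horizontal third lines at y = 690 and y = 1380.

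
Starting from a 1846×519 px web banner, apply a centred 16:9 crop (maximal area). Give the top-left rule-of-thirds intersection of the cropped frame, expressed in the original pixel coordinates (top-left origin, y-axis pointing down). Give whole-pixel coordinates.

1846/519 > 16/9, so the 16:9 crop keeps the full height 519 and trims width to 519 × 16/9 = 922.67 px.
Left offset = (1846 − 922.67)/2 = 461.67 px; top offset = 0.
Top-left is one-third across and one-third down within the crop:
x = 461.67 + 1 × 922.67/3 ≈ 769; y = 0.00 + 1 × 519.00/3 ≈ 173.

(769, 173)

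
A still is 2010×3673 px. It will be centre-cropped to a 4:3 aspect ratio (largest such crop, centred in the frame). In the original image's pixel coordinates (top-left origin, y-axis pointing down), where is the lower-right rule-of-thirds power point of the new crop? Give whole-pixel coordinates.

2010/3673 < 4/3, so the 4:3 crop keeps the full width 2010 and trims height to 2010 × 3/4 = 1507.50 px.
Top offset = (3673 − 1507.50)/2 = 1082.75 px; left offset = 0.
Lower-right is two-thirds across and two-thirds down within the crop:
x = 0.00 + 2 × 2010.00/3 ≈ 1340; y = 1082.75 + 2 × 1507.50/3 ≈ 2088.

(1340, 2088)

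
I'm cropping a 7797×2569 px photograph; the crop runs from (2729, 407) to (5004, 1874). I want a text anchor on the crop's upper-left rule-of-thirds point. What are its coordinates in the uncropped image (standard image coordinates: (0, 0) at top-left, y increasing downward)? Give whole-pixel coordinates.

Crop width = 5004 − 2729 = 2275 px; one third is 758.33 px.
Crop height = 1874 − 407 = 1467 px; one third is 489.00 px.
The upper-left point is one-third across and one-third down within the crop:
x = 2729 + 1 × 758.33 ≈ 3487; y = 407 + 1 × 489.00 ≈ 896.

x = 3487 px, y = 896 px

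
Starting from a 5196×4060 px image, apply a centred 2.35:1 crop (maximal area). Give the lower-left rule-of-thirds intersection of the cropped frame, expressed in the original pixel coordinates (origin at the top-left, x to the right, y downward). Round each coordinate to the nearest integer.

5196/4060 < 2.35/1, so the 2.35:1 crop keeps the full width 5196 and trims height to 5196 × 1/2.35 = 2211.06 px.
Top offset = (4060 − 2211.06)/2 = 924.47 px; left offset = 0.
Lower-left is one-third across and two-thirds down within the crop:
x = 0.00 + 1 × 5196.00/3 ≈ 1732; y = 924.47 + 2 × 2211.06/3 ≈ 2399.

(1732, 2399)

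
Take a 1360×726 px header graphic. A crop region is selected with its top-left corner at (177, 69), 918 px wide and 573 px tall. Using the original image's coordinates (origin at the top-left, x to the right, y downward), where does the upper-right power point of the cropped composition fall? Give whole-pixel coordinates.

(789, 260)

One third of the crop width 918 is 306.00 px.
One third of the crop height 573 is 191.00 px.
The upper-right point is two-thirds across and one-third down within the crop:
x = 177 + 2 × 306.00 ≈ 789; y = 69 + 1 × 191.00 ≈ 260.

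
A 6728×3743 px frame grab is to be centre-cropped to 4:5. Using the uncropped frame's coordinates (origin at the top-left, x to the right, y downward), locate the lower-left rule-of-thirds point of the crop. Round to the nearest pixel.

6728/3743 > 4/5, so the 4:5 crop keeps the full height 3743 and trims width to 3743 × 4/5 = 2994.40 px.
Left offset = (6728 − 2994.40)/2 = 1866.80 px; top offset = 0.
Lower-left is one-third across and two-thirds down within the crop:
x = 1866.80 + 1 × 2994.40/3 ≈ 2865; y = 0.00 + 2 × 3743.00/3 ≈ 2495.

(2865, 2495)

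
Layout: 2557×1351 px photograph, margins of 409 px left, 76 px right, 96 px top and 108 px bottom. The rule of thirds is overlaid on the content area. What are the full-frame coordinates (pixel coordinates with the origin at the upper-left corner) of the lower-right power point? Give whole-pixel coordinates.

x = 1790 px, y = 861 px

Content width = 2557 − 409 − 76 = 2072 px; content height = 1351 − 96 − 108 = 1147 px.
Lower-right is two-thirds across and two-thirds down within the content area.
x = 409 + 2 × 2072/3 = 409 + 1381.33 ≈ 1790
y = 96 + 2 × 1147/3 = 96 + 764.67 ≈ 861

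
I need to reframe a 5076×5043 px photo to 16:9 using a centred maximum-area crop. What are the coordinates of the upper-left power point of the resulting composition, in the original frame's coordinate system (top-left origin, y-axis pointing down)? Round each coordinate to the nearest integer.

5076/5043 < 16/9, so the 16:9 crop keeps the full width 5076 and trims height to 5076 × 9/16 = 2855.25 px.
Top offset = (5043 − 2855.25)/2 = 1093.88 px; left offset = 0.
Upper-left is one-third across and one-third down within the crop:
x = 0.00 + 1 × 5076.00/3 ≈ 1692; y = 1093.88 + 1 × 2855.25/3 ≈ 2046.

x = 1692 px, y = 2046 px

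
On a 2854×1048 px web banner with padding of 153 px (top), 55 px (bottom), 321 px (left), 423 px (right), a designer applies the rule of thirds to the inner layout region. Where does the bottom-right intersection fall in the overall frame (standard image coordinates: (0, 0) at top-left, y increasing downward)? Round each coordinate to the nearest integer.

Content width = 2854 − 321 − 423 = 2110 px; content height = 1048 − 153 − 55 = 840 px.
Bottom-right is two-thirds across and two-thirds down within the inner layout region.
x = 321 + 2 × 2110/3 = 321 + 1406.67 ≈ 1728
y = 153 + 2 × 840/3 = 153 + 560.00 ≈ 713

(1728, 713)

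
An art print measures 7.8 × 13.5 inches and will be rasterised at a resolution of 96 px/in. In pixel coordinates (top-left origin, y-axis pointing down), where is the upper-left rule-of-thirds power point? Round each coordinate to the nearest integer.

In pixels the canvas is 7.8 × 96 = 748.8 wide and 13.5 × 96 = 1296 tall.
The upper-left point is one-third across and one-third down:
x = 1 × 748.8/3 ≈ 250; y = 1 × 1296/3 ≈ 432.

x = 250 px, y = 432 px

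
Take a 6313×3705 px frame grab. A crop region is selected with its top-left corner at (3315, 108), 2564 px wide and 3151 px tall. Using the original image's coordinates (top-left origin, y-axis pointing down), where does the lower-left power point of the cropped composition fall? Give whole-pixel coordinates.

(4170, 2209)

One third of the crop width 2564 is 854.67 px.
One third of the crop height 3151 is 1050.33 px.
The lower-left point is one-third across and two-thirds down within the crop:
x = 3315 + 1 × 854.67 ≈ 4170; y = 108 + 2 × 1050.33 ≈ 2209.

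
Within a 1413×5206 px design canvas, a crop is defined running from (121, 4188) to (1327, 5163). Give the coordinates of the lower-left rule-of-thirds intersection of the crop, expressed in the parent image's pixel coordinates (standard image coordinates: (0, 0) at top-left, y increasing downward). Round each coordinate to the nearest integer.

x = 523 px, y = 4838 px

Crop width = 1327 − 121 = 1206 px; one third is 402.00 px.
Crop height = 5163 − 4188 = 975 px; one third is 325.00 px.
The lower-left point is one-third across and two-thirds down within the crop:
x = 121 + 1 × 402.00 ≈ 523; y = 4188 + 2 × 325.00 ≈ 4838.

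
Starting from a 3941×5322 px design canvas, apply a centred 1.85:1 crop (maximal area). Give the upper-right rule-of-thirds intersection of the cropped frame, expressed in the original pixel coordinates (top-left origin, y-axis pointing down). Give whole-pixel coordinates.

(2627, 2306)

3941/5322 < 1.85/1, so the 1.85:1 crop keeps the full width 3941 and trims height to 3941 × 1/1.85 = 2130.27 px.
Top offset = (5322 − 2130.27)/2 = 1595.86 px; left offset = 0.
Upper-right is two-thirds across and one-third down within the crop:
x = 0.00 + 2 × 3941.00/3 ≈ 2627; y = 1595.86 + 1 × 2130.27/3 ≈ 2306.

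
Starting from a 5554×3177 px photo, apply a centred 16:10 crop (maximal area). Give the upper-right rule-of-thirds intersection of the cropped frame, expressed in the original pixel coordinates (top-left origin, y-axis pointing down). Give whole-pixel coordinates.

5554/3177 > 16/10, so the 16:10 crop keeps the full height 3177 and trims width to 3177 × 16/10 = 5083.20 px.
Left offset = (5554 − 5083.20)/2 = 235.40 px; top offset = 0.
Upper-right is two-thirds across and one-third down within the crop:
x = 235.40 + 2 × 5083.20/3 ≈ 3624; y = 0.00 + 1 × 3177.00/3 ≈ 1059.

(3624, 1059)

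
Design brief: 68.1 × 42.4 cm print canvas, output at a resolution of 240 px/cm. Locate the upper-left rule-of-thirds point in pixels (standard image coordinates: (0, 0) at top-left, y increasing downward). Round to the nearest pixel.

In pixels the canvas is 68.1 × 240 = 16344 wide and 42.4 × 240 = 10176 tall.
The upper-left point is one-third across and one-third down:
x = 1 × 16344/3 ≈ 5448; y = 1 × 10176/3 ≈ 3392.

(5448, 3392)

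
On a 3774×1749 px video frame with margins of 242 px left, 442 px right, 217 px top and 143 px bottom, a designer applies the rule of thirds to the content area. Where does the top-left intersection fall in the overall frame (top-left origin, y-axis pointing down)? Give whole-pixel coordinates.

x = 1272 px, y = 680 px

Content width = 3774 − 242 − 442 = 3090 px; content height = 1749 − 217 − 143 = 1389 px.
Top-left is one-third across and one-third down within the content area.
x = 242 + 1 × 3090/3 = 242 + 1030.00 ≈ 1272
y = 217 + 1 × 1389/3 = 217 + 463.00 ≈ 680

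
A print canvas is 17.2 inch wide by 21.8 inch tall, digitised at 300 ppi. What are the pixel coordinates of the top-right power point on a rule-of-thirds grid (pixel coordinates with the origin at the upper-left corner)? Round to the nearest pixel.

In pixels the canvas is 17.2 × 300 = 5160 wide and 21.8 × 300 = 6540 tall.
The top-right point is two-thirds across and one-third down:
x = 2 × 5160/3 ≈ 3440; y = 1 × 6540/3 ≈ 2180.

(3440, 2180)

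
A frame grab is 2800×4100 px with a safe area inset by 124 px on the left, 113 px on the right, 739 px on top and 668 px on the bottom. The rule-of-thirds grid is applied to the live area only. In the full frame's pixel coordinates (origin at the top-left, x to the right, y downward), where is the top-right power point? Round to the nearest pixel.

x = 1833 px, y = 1637 px

Content width = 2800 − 124 − 113 = 2563 px; content height = 4100 − 739 − 668 = 2693 px.
Top-right is two-thirds across and one-third down within the live area.
x = 124 + 2 × 2563/3 = 124 + 1708.67 ≈ 1833
y = 739 + 1 × 2693/3 = 739 + 897.67 ≈ 1637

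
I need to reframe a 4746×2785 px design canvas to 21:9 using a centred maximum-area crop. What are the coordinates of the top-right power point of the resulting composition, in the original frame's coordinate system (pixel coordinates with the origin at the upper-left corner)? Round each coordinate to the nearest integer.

(3164, 1054)

4746/2785 < 21/9, so the 21:9 crop keeps the full width 4746 and trims height to 4746 × 9/21 = 2034.00 px.
Top offset = (2785 − 2034.00)/2 = 375.50 px; left offset = 0.
Top-right is two-thirds across and one-third down within the crop:
x = 0.00 + 2 × 4746.00/3 ≈ 3164; y = 375.50 + 1 × 2034.00/3 ≈ 1054.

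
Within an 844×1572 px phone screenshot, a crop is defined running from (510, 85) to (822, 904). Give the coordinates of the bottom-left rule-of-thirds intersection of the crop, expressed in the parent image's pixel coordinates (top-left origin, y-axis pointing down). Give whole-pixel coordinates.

x = 614 px, y = 631 px

Crop width = 822 − 510 = 312 px; one third is 104.00 px.
Crop height = 904 − 85 = 819 px; one third is 273.00 px.
The bottom-left point is one-third across and two-thirds down within the crop:
x = 510 + 1 × 104.00 ≈ 614; y = 85 + 2 × 273.00 ≈ 631.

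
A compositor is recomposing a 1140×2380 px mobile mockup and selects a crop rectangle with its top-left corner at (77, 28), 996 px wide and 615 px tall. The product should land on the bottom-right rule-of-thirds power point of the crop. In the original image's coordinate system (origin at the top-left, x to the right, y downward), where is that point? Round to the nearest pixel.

One third of the crop width 996 is 332.00 px.
One third of the crop height 615 is 205.00 px.
The bottom-right point is two-thirds across and two-thirds down within the crop:
x = 77 + 2 × 332.00 ≈ 741; y = 28 + 2 × 205.00 ≈ 438.

(741, 438)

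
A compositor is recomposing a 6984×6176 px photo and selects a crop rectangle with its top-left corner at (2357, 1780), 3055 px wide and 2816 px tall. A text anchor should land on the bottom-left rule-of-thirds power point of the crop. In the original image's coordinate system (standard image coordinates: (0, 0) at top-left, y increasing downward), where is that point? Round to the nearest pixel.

x = 3375 px, y = 3657 px

One third of the crop width 3055 is 1018.33 px.
One third of the crop height 2816 is 938.67 px.
The bottom-left point is one-third across and two-thirds down within the crop:
x = 2357 + 1 × 1018.33 ≈ 3375; y = 1780 + 2 × 938.67 ≈ 3657.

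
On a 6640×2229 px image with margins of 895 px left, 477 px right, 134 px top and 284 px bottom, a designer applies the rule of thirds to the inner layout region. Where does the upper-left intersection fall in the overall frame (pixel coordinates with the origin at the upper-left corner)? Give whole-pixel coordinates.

(2651, 738)

Content width = 6640 − 895 − 477 = 5268 px; content height = 2229 − 134 − 284 = 1811 px.
Upper-left is one-third across and one-third down within the inner layout region.
x = 895 + 1 × 5268/3 = 895 + 1756.00 ≈ 2651
y = 134 + 1 × 1811/3 = 134 + 603.67 ≈ 738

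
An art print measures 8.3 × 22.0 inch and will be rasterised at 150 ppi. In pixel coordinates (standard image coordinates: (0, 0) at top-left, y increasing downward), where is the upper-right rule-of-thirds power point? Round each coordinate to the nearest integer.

In pixels the canvas is 8.3 × 150 = 1245 wide and 22.0 × 150 = 3300 tall.
The upper-right point is two-thirds across and one-third down:
x = 2 × 1245/3 ≈ 830; y = 1 × 3300/3 ≈ 1100.

(830, 1100)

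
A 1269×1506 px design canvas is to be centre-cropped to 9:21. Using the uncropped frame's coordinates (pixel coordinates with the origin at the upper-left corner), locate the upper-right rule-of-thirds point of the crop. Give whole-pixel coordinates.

1269/1506 > 9/21, so the 9:21 crop keeps the full height 1506 and trims width to 1506 × 9/21 = 645.43 px.
Left offset = (1269 − 645.43)/2 = 311.79 px; top offset = 0.
Upper-right is two-thirds across and one-third down within the crop:
x = 311.79 + 2 × 645.43/3 ≈ 742; y = 0.00 + 1 × 1506.00/3 ≈ 502.

x = 742 px, y = 502 px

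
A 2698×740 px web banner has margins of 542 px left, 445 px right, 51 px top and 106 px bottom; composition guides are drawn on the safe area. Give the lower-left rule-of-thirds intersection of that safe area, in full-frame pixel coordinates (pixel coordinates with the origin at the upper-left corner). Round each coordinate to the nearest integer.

Content width = 2698 − 542 − 445 = 1711 px; content height = 740 − 51 − 106 = 583 px.
Lower-left is one-third across and two-thirds down within the safe area.
x = 542 + 1 × 1711/3 = 542 + 570.33 ≈ 1112
y = 51 + 2 × 583/3 = 51 + 388.67 ≈ 440

(1112, 440)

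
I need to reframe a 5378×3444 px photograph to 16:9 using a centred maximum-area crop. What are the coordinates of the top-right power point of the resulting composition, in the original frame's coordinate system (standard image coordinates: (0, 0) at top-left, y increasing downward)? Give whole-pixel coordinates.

5378/3444 < 16/9, so the 16:9 crop keeps the full width 5378 and trims height to 5378 × 9/16 = 3025.12 px.
Top offset = (3444 − 3025.12)/2 = 209.44 px; left offset = 0.
Top-right is two-thirds across and one-third down within the crop:
x = 0.00 + 2 × 5378.00/3 ≈ 3585; y = 209.44 + 1 × 3025.12/3 ≈ 1218.

x = 3585 px, y = 1218 px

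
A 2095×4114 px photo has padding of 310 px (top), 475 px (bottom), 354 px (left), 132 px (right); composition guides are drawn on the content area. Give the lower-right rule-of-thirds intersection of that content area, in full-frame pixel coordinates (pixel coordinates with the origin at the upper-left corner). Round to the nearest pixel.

(1427, 2529)

Content width = 2095 − 354 − 132 = 1609 px; content height = 4114 − 310 − 475 = 3329 px.
Lower-right is two-thirds across and two-thirds down within the content area.
x = 354 + 2 × 1609/3 = 354 + 1072.67 ≈ 1427
y = 310 + 2 × 3329/3 = 310 + 2219.33 ≈ 2529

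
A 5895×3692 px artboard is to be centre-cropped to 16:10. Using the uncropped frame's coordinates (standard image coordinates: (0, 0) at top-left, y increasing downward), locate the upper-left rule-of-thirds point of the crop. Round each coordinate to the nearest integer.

5895/3692 < 16/10, so the 16:10 crop keeps the full width 5895 and trims height to 5895 × 10/16 = 3684.38 px.
Top offset = (3692 − 3684.38)/2 = 3.81 px; left offset = 0.
Upper-left is one-third across and one-third down within the crop:
x = 0.00 + 1 × 5895.00/3 ≈ 1965; y = 3.81 + 1 × 3684.38/3 ≈ 1232.

(1965, 1232)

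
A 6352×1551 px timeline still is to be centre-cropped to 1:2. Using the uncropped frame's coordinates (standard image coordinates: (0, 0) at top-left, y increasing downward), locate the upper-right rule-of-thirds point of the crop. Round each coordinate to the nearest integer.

(3305, 517)

6352/1551 > 1/2, so the 1:2 crop keeps the full height 1551 and trims width to 1551 × 1/2 = 775.50 px.
Left offset = (6352 − 775.50)/2 = 2788.25 px; top offset = 0.
Upper-right is two-thirds across and one-third down within the crop:
x = 2788.25 + 2 × 775.50/3 ≈ 3305; y = 0.00 + 1 × 1551.00/3 ≈ 517.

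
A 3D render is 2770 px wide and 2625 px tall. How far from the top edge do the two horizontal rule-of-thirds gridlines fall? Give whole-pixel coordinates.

y = 875 px and y = 1750 px

2625 / 3 = 875, so the horizontal lines sit at one and two thirds of 2625.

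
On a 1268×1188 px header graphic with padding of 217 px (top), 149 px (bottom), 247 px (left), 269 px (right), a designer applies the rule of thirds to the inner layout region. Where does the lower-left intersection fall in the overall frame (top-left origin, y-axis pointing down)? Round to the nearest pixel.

Content width = 1268 − 247 − 269 = 752 px; content height = 1188 − 217 − 149 = 822 px.
Lower-left is one-third across and two-thirds down within the inner layout region.
x = 247 + 1 × 752/3 = 247 + 250.67 ≈ 498
y = 217 + 2 × 822/3 = 217 + 548.00 ≈ 765

x = 498 px, y = 765 px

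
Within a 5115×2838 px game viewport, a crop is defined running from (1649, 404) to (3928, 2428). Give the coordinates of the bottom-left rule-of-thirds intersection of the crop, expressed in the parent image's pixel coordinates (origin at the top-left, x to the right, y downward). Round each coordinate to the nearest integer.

x = 2409 px, y = 1753 px

Crop width = 3928 − 1649 = 2279 px; one third is 759.67 px.
Crop height = 2428 − 404 = 2024 px; one third is 674.67 px.
The bottom-left point is one-third across and two-thirds down within the crop:
x = 1649 + 1 × 759.67 ≈ 2409; y = 404 + 2 × 674.67 ≈ 1753.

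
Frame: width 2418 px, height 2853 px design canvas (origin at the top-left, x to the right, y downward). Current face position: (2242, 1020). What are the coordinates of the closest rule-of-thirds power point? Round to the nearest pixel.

x = 1612 px, y = 951 px

Third lines: x ∈ {806, 1612}, y ∈ {951, 1902}.
2242 is closer to x = 1612; 1020 is closer to y = 951.
So the nearest intersection is the upper-right power point.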